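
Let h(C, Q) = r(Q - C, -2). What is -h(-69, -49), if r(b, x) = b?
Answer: -20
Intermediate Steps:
h(C, Q) = Q - C
-h(-69, -49) = -(-49 - 1*(-69)) = -(-49 + 69) = -1*20 = -20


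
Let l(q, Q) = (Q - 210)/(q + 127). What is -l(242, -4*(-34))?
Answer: 74/369 ≈ 0.20054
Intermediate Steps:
l(q, Q) = (-210 + Q)/(127 + q)
-l(242, -4*(-34)) = -(-210 - 4*(-34))/(127 + 242) = -(-210 + 136)/369 = -(-74)/369 = -1*(-74/369) = 74/369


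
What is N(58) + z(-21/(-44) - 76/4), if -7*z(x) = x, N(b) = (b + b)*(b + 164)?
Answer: 7932431/308 ≈ 25755.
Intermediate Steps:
N(b) = 2*b*(164 + b) (N(b) = (2*b)*(164 + b) = 2*b*(164 + b))
z(x) = -x/7
N(58) + z(-21/(-44) - 76/4) = 2*58*(164 + 58) - (-21/(-44) - 76/4)/7 = 2*58*222 - (-21*(-1/44) - 76*¼)/7 = 25752 - (21/44 - 19)/7 = 25752 - ⅐*(-815/44) = 25752 + 815/308 = 7932431/308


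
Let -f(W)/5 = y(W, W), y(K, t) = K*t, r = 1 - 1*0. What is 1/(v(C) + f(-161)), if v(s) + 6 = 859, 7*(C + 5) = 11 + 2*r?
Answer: -1/128752 ≈ -7.7669e-6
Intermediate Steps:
r = 1 (r = 1 + 0 = 1)
C = -22/7 (C = -5 + (11 + 2*1)/7 = -5 + (11 + 2)/7 = -5 + (1/7)*13 = -5 + 13/7 = -22/7 ≈ -3.1429)
v(s) = 853 (v(s) = -6 + 859 = 853)
f(W) = -5*W**2 (f(W) = -5*W*W = -5*W**2)
1/(v(C) + f(-161)) = 1/(853 - 5*(-161)**2) = 1/(853 - 5*25921) = 1/(853 - 129605) = 1/(-128752) = -1/128752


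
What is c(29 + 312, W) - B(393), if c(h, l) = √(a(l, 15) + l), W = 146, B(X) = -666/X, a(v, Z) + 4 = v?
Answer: 222/131 + 12*√2 ≈ 18.665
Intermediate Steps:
a(v, Z) = -4 + v
c(h, l) = √(-4 + 2*l) (c(h, l) = √((-4 + l) + l) = √(-4 + 2*l))
c(29 + 312, W) - B(393) = √(-4 + 2*146) - (-666)/393 = √(-4 + 292) - (-666)/393 = √288 - 1*(-222/131) = 12*√2 + 222/131 = 222/131 + 12*√2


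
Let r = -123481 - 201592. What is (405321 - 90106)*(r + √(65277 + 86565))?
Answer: -102467885695 + 315215*√151842 ≈ -1.0235e+11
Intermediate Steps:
r = -325073
(405321 - 90106)*(r + √(65277 + 86565)) = (405321 - 90106)*(-325073 + √(65277 + 86565)) = 315215*(-325073 + √151842) = -102467885695 + 315215*√151842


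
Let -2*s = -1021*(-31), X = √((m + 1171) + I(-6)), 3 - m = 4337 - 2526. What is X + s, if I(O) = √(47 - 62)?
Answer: -31651/2 + √(-637 + I*√15) ≈ -15825.0 + 25.239*I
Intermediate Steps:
m = -1808 (m = 3 - (4337 - 2526) = 3 - 1*1811 = 3 - 1811 = -1808)
I(O) = I*√15 (I(O) = √(-15) = I*√15)
X = √(-637 + I*√15) (X = √((-1808 + 1171) + I*√15) = √(-637 + I*√15) ≈ 0.07673 + 25.239*I)
s = -31651/2 (s = -(-1021)*(-31)/2 = -½*31651 = -31651/2 ≈ -15826.)
X + s = √(-637 + I*√15) - 31651/2 = -31651/2 + √(-637 + I*√15)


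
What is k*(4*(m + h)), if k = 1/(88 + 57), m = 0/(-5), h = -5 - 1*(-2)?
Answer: -12/145 ≈ -0.082759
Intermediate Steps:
h = -3 (h = -5 + 2 = -3)
m = 0 (m = 0*(-1/5) = 0)
k = 1/145 ≈ 0.0068966
k*(4*(m + h)) = (4*(0 - 3))/145 = (4*(-3))/145 = (1/145)*(-12) = -12/145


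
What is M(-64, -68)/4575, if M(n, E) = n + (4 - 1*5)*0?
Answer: -64/4575 ≈ -0.013989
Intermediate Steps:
M(n, E) = n (M(n, E) = n + (4 - 5)*0 = n - 1*0 = n + 0 = n)
M(-64, -68)/4575 = -64/4575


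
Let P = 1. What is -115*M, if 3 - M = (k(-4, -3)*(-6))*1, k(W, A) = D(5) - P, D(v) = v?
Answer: -3105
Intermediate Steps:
k(W, A) = 4 (k(W, A) = 5 - 1*1 = 5 - 1 = 4)
M = 27 (M = 3 - 4*(-6) = 3 - (-24) = 3 - 1*(-24) = 3 + 24 = 27)
-115*M = -115*27 = -3105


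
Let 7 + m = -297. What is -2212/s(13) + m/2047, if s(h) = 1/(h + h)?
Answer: -117727368/2047 ≈ -57512.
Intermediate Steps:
m = -304 (m = -7 - 297 = -304)
s(h) = 1/(2*h)
-2212/s(13) + m/2047 = -2212/((½)/13) - 304/2047 = -2212/((½)*(1/13)) - 304*1/2047 = -2212/1/26 - 304/2047 = -2212*26 - 304/2047 = -57512 - 304/2047 = -117727368/2047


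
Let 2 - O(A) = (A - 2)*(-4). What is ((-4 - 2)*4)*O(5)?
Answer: -336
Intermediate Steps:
O(A) = -6 + 4*A (O(A) = 2 - (A - 2)*(-4) = 2 - (-2 + A)*(-4) = 2 - (8 - 4*A) = 2 + (-8 + 4*A) = -6 + 4*A)
((-4 - 2)*4)*O(5) = ((-4 - 2)*4)*(-6 + 4*5) = (-6*4)*(-6 + 20) = -24*14 = -336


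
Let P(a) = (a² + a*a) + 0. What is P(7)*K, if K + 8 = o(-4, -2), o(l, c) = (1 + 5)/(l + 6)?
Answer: -490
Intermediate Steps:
o(l, c) = 6/(6 + l)
K = -5 (K = -8 + 6/(6 - 4) = -8 + 6/2 = -8 + 6*(½) = -8 + 3 = -5)
P(a) = 2*a² (P(a) = (a² + a²) + 0 = 2*a² + 0 = 2*a²)
P(7)*K = (2*7²)*(-5) = (2*49)*(-5) = 98*(-5) = -490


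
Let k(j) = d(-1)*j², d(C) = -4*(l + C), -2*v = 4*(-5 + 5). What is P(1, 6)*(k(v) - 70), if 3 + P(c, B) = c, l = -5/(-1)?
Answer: 140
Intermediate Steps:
v = 0 (v = -2*(-5 + 5) = -2*0 = -½*0 = 0)
l = 5 (l = -5*(-1) = 5)
P(c, B) = -3 + c
d(C) = -20 - 4*C (d(C) = -4*(5 + C) = -20 - 4*C)
k(j) = -16*j² (k(j) = (-20 - 4*(-1))*j² = (-20 + 4)*j² = -16*j²)
P(1, 6)*(k(v) - 70) = (-3 + 1)*(-16*0² - 70) = -2*(-16*0 - 70) = -2*(0 - 70) = -2*(-70) = 140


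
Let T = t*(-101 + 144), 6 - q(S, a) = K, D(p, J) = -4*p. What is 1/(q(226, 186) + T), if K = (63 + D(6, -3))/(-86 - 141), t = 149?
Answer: 227/1455790 ≈ 0.00015593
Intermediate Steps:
K = -39/227 (K = (63 - 4*6)/(-86 - 141) = (63 - 24)/(-227) = 39*(-1/227) = -39/227 ≈ -0.17181)
q(S, a) = 1401/227 (q(S, a) = 6 - 1*(-39/227) = 6 + 39/227 = 1401/227)
T = 6407 (T = 149*(-101 + 144) = 149*43 = 6407)
1/(q(226, 186) + T) = 1/(1401/227 + 6407) = 1/(1455790/227) = 227/1455790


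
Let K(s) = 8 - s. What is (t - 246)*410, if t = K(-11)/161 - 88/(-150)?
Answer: -242879162/2415 ≈ -1.0057e+5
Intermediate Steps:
t = 8509/12075 (t = (8 - 1*(-11))/161 - 88/(-150) = (8 + 11)*(1/161) - 88*(-1/150) = 19*(1/161) + 44/75 = 19/161 + 44/75 = 8509/12075 ≈ 0.70468)
(t - 246)*410 = (8509/12075 - 246)*410 = -2961941/12075*410 = -242879162/2415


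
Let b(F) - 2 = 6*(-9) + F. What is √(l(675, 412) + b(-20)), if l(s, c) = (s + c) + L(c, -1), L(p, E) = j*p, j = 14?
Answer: √6783 ≈ 82.359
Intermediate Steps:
L(p, E) = 14*p
l(s, c) = s + 15*c (l(s, c) = (s + c) + 14*c = (c + s) + 14*c = s + 15*c)
b(F) = -52 + F (b(F) = 2 + (6*(-9) + F) = 2 + (-54 + F) = -52 + F)
√(l(675, 412) + b(-20)) = √((675 + 15*412) + (-52 - 20)) = √((675 + 6180) - 72) = √(6855 - 72) = √6783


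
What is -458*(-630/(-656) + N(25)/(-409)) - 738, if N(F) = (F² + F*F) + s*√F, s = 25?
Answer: 24273697/67076 ≈ 361.88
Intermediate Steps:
N(F) = 2*F² + 25*√F (N(F) = (F² + F*F) + 25*√F = (F² + F²) + 25*√F = 2*F² + 25*√F)
-458*(-630/(-656) + N(25)/(-409)) - 738 = -458*(-630/(-656) + (2*25² + 25*√25)/(-409)) - 738 = -458*(-630*(-1/656) + (2*625 + 25*5)*(-1/409)) - 738 = -458*(315/328 + (1250 + 125)*(-1/409)) - 738 = -458*(315/328 + 1375*(-1/409)) - 738 = -458*(315/328 - 1375/409) - 738 = -458*(-322165/134152) - 738 = 73775785/67076 - 738 = 24273697/67076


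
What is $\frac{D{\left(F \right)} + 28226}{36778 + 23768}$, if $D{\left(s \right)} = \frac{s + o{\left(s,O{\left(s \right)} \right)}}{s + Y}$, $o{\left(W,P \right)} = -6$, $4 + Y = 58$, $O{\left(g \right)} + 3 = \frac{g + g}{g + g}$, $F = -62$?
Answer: $\frac{18823}{40364} \approx 0.46633$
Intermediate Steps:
$O{\left(g \right)} = -2$ ($O{\left(g \right)} = -3 + \frac{g + g}{g + g} = -3 + \frac{2 g}{2 g} = -3 + 2 g \frac{1}{2 g} = -3 + 1 = -2$)
$Y = 54$ ($Y = -4 + 58 = 54$)
$D{\left(s \right)} = \frac{-6 + s}{54 + s}$ ($D{\left(s \right)} = \frac{s - 6}{s + 54} = \frac{-6 + s}{54 + s}$)
$\frac{D{\left(F \right)} + 28226}{36778 + 23768} = \frac{\frac{-6 - 62}{54 - 62} + 28226}{36778 + 23768} = \frac{\frac{1}{-8} \left(-68\right) + 28226}{60546} = \left(\left(- \frac{1}{8}\right) \left(-68\right) + 28226\right) \frac{1}{60546} = \left(\frac{17}{2} + 28226\right) \frac{1}{60546} = \frac{56469}{2} \cdot \frac{1}{60546} = \frac{18823}{40364}$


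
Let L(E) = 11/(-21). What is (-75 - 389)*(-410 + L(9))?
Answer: 4000144/21 ≈ 1.9048e+5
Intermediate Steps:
L(E) = -11/21 (L(E) = 11*(-1/21) = -11/21)
(-75 - 389)*(-410 + L(9)) = (-75 - 389)*(-410 - 11/21) = -464*(-8621/21) = 4000144/21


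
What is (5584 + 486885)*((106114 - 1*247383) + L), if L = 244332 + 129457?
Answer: 114508891880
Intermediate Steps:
L = 373789
(5584 + 486885)*((106114 - 1*247383) + L) = (5584 + 486885)*((106114 - 1*247383) + 373789) = 492469*((106114 - 247383) + 373789) = 492469*(-141269 + 373789) = 492469*232520 = 114508891880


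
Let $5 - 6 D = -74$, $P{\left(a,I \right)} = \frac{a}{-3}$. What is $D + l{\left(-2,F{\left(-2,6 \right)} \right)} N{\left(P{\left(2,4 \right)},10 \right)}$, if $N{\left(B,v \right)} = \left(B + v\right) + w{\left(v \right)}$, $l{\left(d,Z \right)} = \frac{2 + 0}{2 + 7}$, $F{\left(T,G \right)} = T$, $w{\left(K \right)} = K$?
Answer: $\frac{943}{54} \approx 17.463$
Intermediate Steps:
$P{\left(a,I \right)} = - \frac{a}{3}$ ($P{\left(a,I \right)} = a \left(- \frac{1}{3}\right) = - \frac{a}{3}$)
$D = \frac{79}{6}$ ($D = \frac{5}{6} - - \frac{37}{3} = \frac{5}{6} + \frac{37}{3} = \frac{79}{6} \approx 13.167$)
$l{\left(d,Z \right)} = \frac{2}{9}$
$N{\left(B,v \right)} = B + 2 v$ ($N{\left(B,v \right)} = \left(B + v\right) + v = B + 2 v$)
$D + l{\left(-2,F{\left(-2,6 \right)} \right)} N{\left(P{\left(2,4 \right)},10 \right)} = \frac{79}{6} + \frac{2 \left(\left(- \frac{1}{3}\right) 2 + 2 \cdot 10\right)}{9} = \frac{79}{6} + \frac{2 \left(- \frac{2}{3} + 20\right)}{9} = \frac{79}{6} + \frac{2}{9} \cdot \frac{58}{3} = \frac{79}{6} + \frac{116}{27} = \frac{943}{54}$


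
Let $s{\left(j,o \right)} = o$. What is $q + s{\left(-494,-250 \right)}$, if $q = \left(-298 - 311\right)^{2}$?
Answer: $370631$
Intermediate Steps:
$q = 370881$ ($q = \left(-609\right)^{2} = 370881$)
$q + s{\left(-494,-250 \right)} = 370881 - 250 = 370631$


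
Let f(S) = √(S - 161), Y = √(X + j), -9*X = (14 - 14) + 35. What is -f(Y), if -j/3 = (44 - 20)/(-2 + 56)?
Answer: -√(-1449 + 3*I*√47)/3 ≈ -0.090048 - 12.689*I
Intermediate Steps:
j = -4/3 (j = -3*(44 - 20)/(-2 + 56) = -72/54 = -3*4/9 = -4/3 ≈ -1.3333)
X = -35/9 (X = -((14 - 14) + 35)/9 = -(0 + 35)/9 = -⅑*35 = -35/9 ≈ -3.8889)
Y = I*√47/3 (Y = √(-35/9 - 4/3) = √(-47/9) = I*√47/3 ≈ 2.2852*I)
f(S) = √(-161 + S)
-f(Y) = -√(-161 + I*√47/3)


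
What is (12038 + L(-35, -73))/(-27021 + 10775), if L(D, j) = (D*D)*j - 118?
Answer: 77505/16246 ≈ 4.7707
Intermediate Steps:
L(D, j) = -118 + j*D**2 (L(D, j) = D**2*j - 118 = j*D**2 - 118 = -118 + j*D**2)
(12038 + L(-35, -73))/(-27021 + 10775) = (12038 + (-118 - 73*(-35)**2))/(-27021 + 10775) = (12038 + (-118 - 73*1225))/(-16246) = (12038 + (-118 - 89425))*(-1/16246) = (12038 - 89543)*(-1/16246) = -77505*(-1/16246) = 77505/16246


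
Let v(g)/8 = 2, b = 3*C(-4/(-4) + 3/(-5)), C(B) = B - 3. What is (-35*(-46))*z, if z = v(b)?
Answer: 25760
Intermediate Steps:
C(B) = -3 + B
b = -39/5 (b = 3*(-3 + (-4/(-4) + 3/(-5))) = 3*(-3 + (-4*(-1/4) + 3*(-1/5))) = 3*(-3 + (1 - 3/5)) = 3*(-3 + 2/5) = 3*(-13/5) = -39/5 ≈ -7.8000)
v(g) = 16 (v(g) = 8*2 = 16)
z = 16
(-35*(-46))*z = -35*(-46)*16 = 1610*16 = 25760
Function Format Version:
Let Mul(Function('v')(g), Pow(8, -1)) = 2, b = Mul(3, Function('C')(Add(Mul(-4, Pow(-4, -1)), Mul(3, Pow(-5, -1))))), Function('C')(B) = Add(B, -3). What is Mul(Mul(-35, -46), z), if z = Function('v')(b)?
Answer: 25760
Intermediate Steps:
Function('C')(B) = Add(-3, B)
b = Rational(-39, 5) (b = Mul(3, Add(-3, Add(Mul(-4, Pow(-4, -1)), Mul(3, Pow(-5, -1))))) = Mul(3, Add(-3, Add(Mul(-4, Rational(-1, 4)), Mul(3, Rational(-1, 5))))) = Mul(3, Add(-3, Add(1, Rational(-3, 5)))) = Mul(3, Add(-3, Rational(2, 5))) = Mul(3, Rational(-13, 5)) = Rational(-39, 5) ≈ -7.8000)
Function('v')(g) = 16 (Function('v')(g) = Mul(8, 2) = 16)
z = 16
Mul(Mul(-35, -46), z) = Mul(Mul(-35, -46), 16) = Mul(1610, 16) = 25760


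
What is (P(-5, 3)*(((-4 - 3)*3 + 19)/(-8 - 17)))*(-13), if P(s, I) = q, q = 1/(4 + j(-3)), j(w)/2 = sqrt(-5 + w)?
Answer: -13/150 + 13*I*sqrt(2)/150 ≈ -0.086667 + 0.12257*I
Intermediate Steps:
j(w) = 2*sqrt(-5 + w)
q = 1/(4 + 4*I*sqrt(2)) (q = 1/(4 + 2*sqrt(-5 - 3)) = 1/(4 + 2*sqrt(-8)) = 1/(4 + 2*(2*I*sqrt(2))) = 1/(4 + 4*I*sqrt(2)) ≈ 0.083333 - 0.11785*I)
P(s, I) = 1/12 - I*sqrt(2)/12
(P(-5, 3)*(((-4 - 3)*3 + 19)/(-8 - 17)))*(-13) = ((1/12 - I*sqrt(2)/12)*(((-4 - 3)*3 + 19)/(-8 - 17)))*(-13) = ((1/12 - I*sqrt(2)/12)*((-7*3 + 19)/(-25)))*(-13) = ((1/12 - I*sqrt(2)/12)*((-21 + 19)*(-1/25)))*(-13) = ((1/12 - I*sqrt(2)/12)*(-2*(-1/25)))*(-13) = ((1/12 - I*sqrt(2)/12)*(2/25))*(-13) = (1/150 - I*sqrt(2)/150)*(-13) = -13/150 + 13*I*sqrt(2)/150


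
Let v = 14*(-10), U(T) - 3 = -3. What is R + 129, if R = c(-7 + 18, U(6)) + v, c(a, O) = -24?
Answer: -35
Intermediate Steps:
U(T) = 0 (U(T) = 3 - 3 = 0)
v = -140
R = -164 (R = -24 - 140 = -164)
R + 129 = -164 + 129 = -35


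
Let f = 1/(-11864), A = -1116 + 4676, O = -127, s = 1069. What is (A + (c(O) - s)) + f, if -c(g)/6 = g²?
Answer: -1118573513/11864 ≈ -94283.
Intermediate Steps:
c(g) = -6*g²
A = 3560
f = -1/11864 ≈ -8.4289e-5
(A + (c(O) - s)) + f = (3560 + (-6*(-127)² - 1*1069)) - 1/11864 = (3560 + (-6*16129 - 1069)) - 1/11864 = (3560 + (-96774 - 1069)) - 1/11864 = (3560 - 97843) - 1/11864 = -94283 - 1/11864 = -1118573513/11864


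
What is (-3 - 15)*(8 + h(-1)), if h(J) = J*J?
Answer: -162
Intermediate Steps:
h(J) = J²
(-3 - 15)*(8 + h(-1)) = (-3 - 15)*(8 + (-1)²) = -18*(8 + 1) = -18*9 = -162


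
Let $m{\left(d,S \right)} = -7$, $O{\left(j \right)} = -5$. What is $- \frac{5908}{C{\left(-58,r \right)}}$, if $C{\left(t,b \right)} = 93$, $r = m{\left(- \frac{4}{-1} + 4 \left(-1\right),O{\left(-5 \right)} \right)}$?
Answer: $- \frac{5908}{93} \approx -63.527$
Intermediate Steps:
$r = -7$
$- \frac{5908}{C{\left(-58,r \right)}} = - \frac{5908}{93}$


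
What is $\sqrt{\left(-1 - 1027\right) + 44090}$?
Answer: $\sqrt{43062} \approx 207.51$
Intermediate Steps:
$\sqrt{\left(-1 - 1027\right) + 44090} = \sqrt{-1028 + 44090} = \sqrt{43062}$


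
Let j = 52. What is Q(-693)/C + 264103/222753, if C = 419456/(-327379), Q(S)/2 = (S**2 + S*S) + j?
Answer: -35023860690819433/23358770592 ≈ -1.4994e+6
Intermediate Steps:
Q(S) = 104 + 4*S**2 (Q(S) = 2*((S**2 + S*S) + 52) = 2*((S**2 + S**2) + 52) = 2*(2*S**2 + 52) = 2*(52 + 2*S**2) = 104 + 4*S**2)
C = -419456/327379 (C = 419456*(-1/327379) = -419456/327379 ≈ -1.2813)
Q(-693)/C + 264103/222753 = (104 + 4*(-693)**2)/(-419456/327379) + 264103/222753 = (104 + 4*480249)*(-327379/419456) + 264103*(1/222753) = (104 + 1920996)*(-327379/419456) + 264103/222753 = 1921100*(-327379/419456) + 264103/222753 = -157231949225/104864 + 264103/222753 = -35023860690819433/23358770592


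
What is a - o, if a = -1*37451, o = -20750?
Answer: -16701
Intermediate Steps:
a = -37451
a - o = -37451 - 1*(-20750) = -37451 + 20750 = -16701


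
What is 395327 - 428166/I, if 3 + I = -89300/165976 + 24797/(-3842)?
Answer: 19388832996047/44248867 ≈ 4.3818e+5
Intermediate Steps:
I = -398239803/39854987 (I = -3 + (-89300/165976 + 24797/(-3842)) = -3 + (-89300*1/165976 + 24797*(-1/3842)) = -3 + (-22325/41494 - 24797/3842) = -3 - 278674842/39854987 = -398239803/39854987 ≈ -9.9922)
395327 - 428166/I = 395327 - 428166/(-398239803/39854987) = 395327 - 428166*(-39854987/398239803) = 395327 + 1896061151538/44248867 = 19388832996047/44248867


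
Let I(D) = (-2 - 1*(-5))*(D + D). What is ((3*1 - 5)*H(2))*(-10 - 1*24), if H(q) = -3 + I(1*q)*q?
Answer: 1428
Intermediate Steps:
I(D) = 6*D (I(D) = (-2 + 5)*(2*D) = 3*(2*D) = 6*D)
H(q) = -3 + 6*q² (H(q) = -3 + (6*(1*q))*q = -3 + (6*q)*q = -3 + 6*q²)
((3*1 - 5)*H(2))*(-10 - 1*24) = ((3*1 - 5)*(-3 + 6*2²))*(-10 - 1*24) = ((3 - 5)*(-3 + 6*4))*(-10 - 24) = -2*(-3 + 24)*(-34) = -2*21*(-34) = -42*(-34) = 1428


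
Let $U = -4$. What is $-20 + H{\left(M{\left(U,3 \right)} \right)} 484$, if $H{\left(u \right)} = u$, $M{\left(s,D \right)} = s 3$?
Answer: $-5828$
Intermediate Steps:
$M{\left(s,D \right)} = 3 s$
$-20 + H{\left(M{\left(U,3 \right)} \right)} 484 = -20 + 3 \left(-4\right) 484 = -20 - 5808 = -5828$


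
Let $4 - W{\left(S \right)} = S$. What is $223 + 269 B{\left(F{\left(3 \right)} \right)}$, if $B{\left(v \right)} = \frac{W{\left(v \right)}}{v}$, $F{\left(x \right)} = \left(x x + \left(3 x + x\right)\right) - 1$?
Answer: $\frac{39}{5} \approx 7.8$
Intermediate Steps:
$W{\left(S \right)} = 4 - S$
$F{\left(x \right)} = -1 + x^{2} + 4 x$ ($F{\left(x \right)} = \left(x^{2} + 4 x\right) - 1 = -1 + x^{2} + 4 x$)
$B{\left(v \right)} = \frac{4 - v}{v}$
$223 + 269 B{\left(F{\left(3 \right)} \right)} = 223 + 269 \frac{4 - \left(-1 + 3^{2} + 4 \cdot 3\right)}{-1 + 3^{2} + 4 \cdot 3} = 223 + 269 \frac{4 - \left(-1 + 9 + 12\right)}{-1 + 9 + 12} = 223 + 269 \frac{4 - 20}{20} = 223 + 269 \cdot \frac{1}{20} \left(-16\right) = 223 + 269 \left(- \frac{4}{5}\right) = 223 - \frac{1076}{5} = \frac{39}{5}$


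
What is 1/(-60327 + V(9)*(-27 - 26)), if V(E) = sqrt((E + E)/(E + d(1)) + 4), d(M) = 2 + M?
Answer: -120654/7278662959 + 53*sqrt(22)/7278662959 ≈ -1.6542e-5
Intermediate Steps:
V(E) = sqrt(4 + 2*E/(3 + E)) (V(E) = sqrt((E + E)/(E + (2 + 1)) + 4) = sqrt((2*E)/(E + 3) + 4) = sqrt((2*E)/(3 + E) + 4) = sqrt(2*E/(3 + E) + 4) = sqrt(4 + 2*E/(3 + E)))
1/(-60327 + V(9)*(-27 - 26)) = 1/(-60327 + (sqrt(6)*sqrt((2 + 9)/(3 + 9)))*(-27 - 26)) = 1/(-60327 + (sqrt(6)*sqrt(11/12))*(-53)) = 1/(-60327 + (sqrt(6)*(sqrt(33)/6))*(-53)) = 1/(-60327 + (sqrt(22)/2)*(-53)) = 1/(-60327 - 53*sqrt(22)/2)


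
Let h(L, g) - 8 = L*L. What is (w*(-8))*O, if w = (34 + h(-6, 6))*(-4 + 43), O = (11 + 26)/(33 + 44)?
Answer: -900432/77 ≈ -11694.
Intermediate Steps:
h(L, g) = 8 + L² (h(L, g) = 8 + L*L = 8 + L²)
O = 37/77 ≈ 0.48052
w = 3042 (w = (34 + (8 + (-6)²))*(-4 + 43) = (34 + (8 + 36))*39 = (34 + 44)*39 = 78*39 = 3042)
(w*(-8))*O = (3042*(-8))*(37/77) = -24336*37/77 = -900432/77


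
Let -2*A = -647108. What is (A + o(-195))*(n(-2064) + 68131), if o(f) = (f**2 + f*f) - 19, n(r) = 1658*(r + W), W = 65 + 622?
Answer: -885054801975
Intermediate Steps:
W = 687
n(r) = 1139046 + 1658*r (n(r) = 1658*(r + 687) = 1658*(687 + r) = 1139046 + 1658*r)
A = 323554 (A = -1/2*(-647108) = 323554)
o(f) = -19 + 2*f**2 (o(f) = (f**2 + f**2) - 19 = 2*f**2 - 19 = -19 + 2*f**2)
(A + o(-195))*(n(-2064) + 68131) = (323554 + (-19 + 2*(-195)**2))*((1139046 + 1658*(-2064)) + 68131) = (323554 + (-19 + 2*38025))*((1139046 - 3422112) + 68131) = (323554 + (-19 + 76050))*(-2283066 + 68131) = (323554 + 76031)*(-2214935) = 399585*(-2214935) = -885054801975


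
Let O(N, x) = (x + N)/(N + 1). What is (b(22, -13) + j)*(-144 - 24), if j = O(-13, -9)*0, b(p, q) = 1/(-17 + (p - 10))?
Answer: 168/5 ≈ 33.600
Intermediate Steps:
O(N, x) = (N + x)/(1 + N)
b(p, q) = 1/(-27 + p) (b(p, q) = 1/(-17 + (-10 + p)) = 1/(-27 + p))
j = 0 (j = ((-13 - 9)/(1 - 13))*0 = (-22/(-12))*0 = -1/12*(-22)*0 = (11/6)*0 = 0)
(b(22, -13) + j)*(-144 - 24) = (1/(-27 + 22) + 0)*(-144 - 24) = (1/(-5) + 0)*(-168) = (-⅕ + 0)*(-168) = -⅕*(-168) = 168/5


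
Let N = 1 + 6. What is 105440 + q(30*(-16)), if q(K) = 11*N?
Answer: 105517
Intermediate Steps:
N = 7
q(K) = 77 (q(K) = 11*7 = 77)
105440 + q(30*(-16)) = 105440 + 77 = 105517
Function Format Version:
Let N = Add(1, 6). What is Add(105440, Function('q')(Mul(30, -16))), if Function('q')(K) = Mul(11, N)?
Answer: 105517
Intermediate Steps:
N = 7
Function('q')(K) = 77 (Function('q')(K) = Mul(11, 7) = 77)
Add(105440, Function('q')(Mul(30, -16))) = Add(105440, 77) = 105517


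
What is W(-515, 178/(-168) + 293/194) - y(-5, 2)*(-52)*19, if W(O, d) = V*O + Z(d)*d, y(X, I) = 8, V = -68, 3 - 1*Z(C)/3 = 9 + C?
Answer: 949713689879/22129968 ≈ 42915.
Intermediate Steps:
Z(C) = -18 - 3*C (Z(C) = 9 - 3*(9 + C) = 9 + (-27 - 3*C) = -18 - 3*C)
W(O, d) = -68*O + d*(-18 - 3*d) (W(O, d) = -68*O + (-18 - 3*d)*d = -68*O + d*(-18 - 3*d))
W(-515, 178/(-168) + 293/194) - y(-5, 2)*(-52)*19 = (-68*(-515) - 3*(178/(-168) + 293/194)*(6 + (178/(-168) + 293/194))) - 8*(-52)*19 = (35020 - 3*(178*(-1/168) + 293*(1/194))*(6 + (178*(-1/168) + 293*(1/194)))) - (-416)*19 = (35020 - 3*(-89/84 + 293/194)*(6 + (-89/84 + 293/194))) - 1*(-7904) = (35020 - 3*3673/8148*(6 + 3673/8148)) + 7904 = (35020 - 3*3673/8148*52561/8148) + 7904 = (35020 - 193056553/22129968) + 7904 = 774798422807/22129968 + 7904 = 949713689879/22129968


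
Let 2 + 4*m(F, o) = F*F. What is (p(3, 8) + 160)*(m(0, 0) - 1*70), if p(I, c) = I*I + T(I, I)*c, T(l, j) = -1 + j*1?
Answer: -26085/2 ≈ -13043.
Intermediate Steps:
T(l, j) = -1 + j
m(F, o) = -½ + F²/4 (m(F, o) = -½ + (F*F)/4 = -½ + F²/4)
p(I, c) = I² + c*(-1 + I) (p(I, c) = I*I + (-1 + I)*c = I² + c*(-1 + I))
(p(3, 8) + 160)*(m(0, 0) - 1*70) = ((3² + 8*(-1 + 3)) + 160)*((-½ + (¼)*0²) - 1*70) = ((9 + 8*2) + 160)*((-½ + (¼)*0) - 70) = ((9 + 16) + 160)*((-½ + 0) - 70) = (25 + 160)*(-½ - 70) = 185*(-141/2) = -26085/2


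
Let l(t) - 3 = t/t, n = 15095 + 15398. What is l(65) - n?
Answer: -30489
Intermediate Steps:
n = 30493
l(t) = 4 (l(t) = 3 + t/t = 3 + 1 = 4)
l(65) - n = 4 - 1*30493 = 4 - 30493 = -30489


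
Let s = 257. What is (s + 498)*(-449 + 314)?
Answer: -101925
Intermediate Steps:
(s + 498)*(-449 + 314) = (257 + 498)*(-449 + 314) = 755*(-135) = -101925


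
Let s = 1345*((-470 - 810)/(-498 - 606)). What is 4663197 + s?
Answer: 321868193/69 ≈ 4.6648e+6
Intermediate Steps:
s = 107600/69 (s = 1345*(-1280/(-1104)) = 1345*(-1280*(-1/1104)) = 1345*(80/69) = 107600/69 ≈ 1559.4)
4663197 + s = 4663197 + 107600/69 = 321868193/69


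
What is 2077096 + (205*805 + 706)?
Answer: 2242827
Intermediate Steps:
2077096 + (205*805 + 706) = 2077096 + (165025 + 706) = 2077096 + 165731 = 2242827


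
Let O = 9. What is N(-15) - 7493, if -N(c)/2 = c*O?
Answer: -7223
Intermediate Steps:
N(c) = -18*c (N(c) = -2*c*9 = -18*c)
N(-15) - 7493 = -18*(-15) - 7493 = 270 - 7493 = -7223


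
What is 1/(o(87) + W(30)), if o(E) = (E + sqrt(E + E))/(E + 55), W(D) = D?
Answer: 205758/6298745 - 142*sqrt(174)/18896235 ≈ 0.032567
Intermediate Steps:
o(E) = (E + sqrt(2)*sqrt(E))/(55 + E) (o(E) = (E + sqrt(2*E))/(55 + E) = (E + sqrt(2)*sqrt(E))/(55 + E))
1/(o(87) + W(30)) = 1/((87 + sqrt(2)*sqrt(87))/(55 + 87) + 30) = 1/((87 + sqrt(174))/142 + 30) = 1/((87/142 + sqrt(174)/142) + 30) = 1/(4347/142 + sqrt(174)/142)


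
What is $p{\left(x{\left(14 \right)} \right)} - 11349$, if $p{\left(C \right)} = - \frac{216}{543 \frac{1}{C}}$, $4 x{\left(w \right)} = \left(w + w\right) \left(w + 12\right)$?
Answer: $- \frac{2067273}{181} \approx -11421.0$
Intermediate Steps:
$x{\left(w \right)} = \frac{w \left(12 + w\right)}{2}$ ($x{\left(w \right)} = \frac{\left(w + w\right) \left(w + 12\right)}{4} = \frac{2 w \left(12 + w\right)}{4} = \frac{w \left(12 + w\right)}{2}$)
$p{\left(C \right)} = - \frac{72 C}{181}$ ($p{\left(C \right)} = - 216 \frac{C}{543} = - \frac{72 C}{181}$)
$p{\left(x{\left(14 \right)} \right)} - 11349 = - \frac{72 \cdot \frac{1}{2} \cdot 14 \left(12 + 14\right)}{181} - 11349 = - \frac{72 \cdot \frac{1}{2} \cdot 14 \cdot 26}{181} - 11349 = \left(- \frac{72}{181}\right) 182 - 11349 = - \frac{13104}{181} - 11349 = - \frac{2067273}{181}$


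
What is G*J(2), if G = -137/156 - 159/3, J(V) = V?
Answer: -8405/78 ≈ -107.76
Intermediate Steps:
G = -8405/156 (G = -137*1/156 - 159*1/3 = -137/156 - 53 = -8405/156 ≈ -53.878)
G*J(2) = -8405/156*2 = -8405/78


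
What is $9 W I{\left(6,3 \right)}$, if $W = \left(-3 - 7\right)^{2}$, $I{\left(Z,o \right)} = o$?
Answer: $2700$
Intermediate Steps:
$W = 100$ ($W = \left(-3 - 7\right)^{2} = \left(-10\right)^{2} = 100$)
$9 W I{\left(6,3 \right)} = 9 \cdot 100 \cdot 3 = 900 \cdot 3 = 2700$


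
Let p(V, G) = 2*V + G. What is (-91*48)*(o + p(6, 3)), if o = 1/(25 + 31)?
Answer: -65598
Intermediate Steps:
p(V, G) = G + 2*V
o = 1/56 ≈ 0.017857
(-91*48)*(o + p(6, 3)) = (-91*48)*(1/56 + (3 + 2*6)) = -4368*(1/56 + (3 + 12)) = -4368*(1/56 + 15) = -4368*841/56 = -65598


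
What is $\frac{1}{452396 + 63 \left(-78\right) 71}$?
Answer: $\frac{1}{103502} \approx 9.6616 \cdot 10^{-6}$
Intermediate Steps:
$\frac{1}{452396 + 63 \left(-78\right) 71} = \frac{1}{452396 - 348894} = \frac{1}{103502}$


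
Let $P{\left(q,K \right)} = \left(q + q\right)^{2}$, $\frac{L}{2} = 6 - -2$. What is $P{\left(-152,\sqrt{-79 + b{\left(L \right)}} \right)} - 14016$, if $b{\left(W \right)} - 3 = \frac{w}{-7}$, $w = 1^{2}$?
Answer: $78400$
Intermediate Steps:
$w = 1$
$L = 16$ ($L = 2 \left(6 - -2\right) = 2 \left(6 + 2\right) = 2 \cdot 8 = 16$)
$b{\left(W \right)} = \frac{20}{7}$ ($b{\left(W \right)} = 3 + 1 \frac{1}{-7} = 3 + 1 \left(- \frac{1}{7}\right) = 3 - \frac{1}{7} = \frac{20}{7}$)
$P{\left(q,K \right)} = 4 q^{2}$ ($P{\left(q,K \right)} = \left(2 q\right)^{2} = 4 q^{2}$)
$P{\left(-152,\sqrt{-79 + b{\left(L \right)}} \right)} - 14016 = 4 \left(-152\right)^{2} - 14016 = 4 \cdot 23104 - 14016 = 92416 - 14016 = 78400$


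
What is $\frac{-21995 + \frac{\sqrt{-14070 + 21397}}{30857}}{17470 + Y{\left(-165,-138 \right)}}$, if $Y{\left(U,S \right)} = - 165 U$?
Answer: $- \frac{4399}{8939} + \frac{\sqrt{7327}}{1379153615} \approx -0.49211$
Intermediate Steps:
$\frac{-21995 + \frac{\sqrt{-14070 + 21397}}{30857}}{17470 + Y{\left(-165,-138 \right)}} = \frac{-21995 + \frac{\sqrt{-14070 + 21397}}{30857}}{17470 - -27225} = \frac{-21995 + \sqrt{7327} \cdot \frac{1}{30857}}{17470 + 27225} = \frac{-21995 + \frac{\sqrt{7327}}{30857}}{44695} = \left(-21995 + \frac{\sqrt{7327}}{30857}\right) \frac{1}{44695} = - \frac{4399}{8939} + \frac{\sqrt{7327}}{1379153615}$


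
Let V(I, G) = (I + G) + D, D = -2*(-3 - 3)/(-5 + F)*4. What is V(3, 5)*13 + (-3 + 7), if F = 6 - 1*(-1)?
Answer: 420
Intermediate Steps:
F = 7 (F = 6 + 1 = 7)
D = 24 (D = -2*(-3 - 3)/(-5 + 7)*4 = -2*(-6/2)*4 = -2*(-6*½)*4 = -(-6)*4 = -2*(-12) = 24)
V(I, G) = 24 + G + I (V(I, G) = (I + G) + 24 = (G + I) + 24 = 24 + G + I)
V(3, 5)*13 + (-3 + 7) = (24 + 5 + 3)*13 + (-3 + 7) = 32*13 + 4 = 416 + 4 = 420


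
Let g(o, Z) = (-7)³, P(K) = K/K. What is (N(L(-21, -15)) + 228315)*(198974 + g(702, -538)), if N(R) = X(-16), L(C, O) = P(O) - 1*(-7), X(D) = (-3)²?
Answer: 45352224444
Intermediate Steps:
P(K) = 1
g(o, Z) = -343
X(D) = 9
L(C, O) = 8 (L(C, O) = 1 - 1*(-7) = 1 + 7 = 8)
N(R) = 9
(N(L(-21, -15)) + 228315)*(198974 + g(702, -538)) = (9 + 228315)*(198974 - 343) = 228324*198631 = 45352224444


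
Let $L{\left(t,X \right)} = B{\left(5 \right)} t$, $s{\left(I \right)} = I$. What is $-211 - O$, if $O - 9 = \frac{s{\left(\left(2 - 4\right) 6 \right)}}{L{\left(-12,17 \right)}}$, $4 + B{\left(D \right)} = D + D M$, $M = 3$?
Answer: $- \frac{3521}{16} \approx -220.06$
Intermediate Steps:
$B{\left(D \right)} = -4 + 4 D$ ($B{\left(D \right)} = -4 + \left(D + D 3\right) = -4 + \left(D + 3 D\right) = -4 + 4 D$)
$L{\left(t,X \right)} = 16 t$ ($L{\left(t,X \right)} = \left(-4 + 4 \cdot 5\right) t = \left(-4 + 20\right) t = 16 t$)
$O = \frac{145}{16}$ ($O = 9 + \frac{\left(2 - 4\right) 6}{16 \left(-12\right)} = 9 + \frac{\left(-2\right) 6}{-192} = 9 - - \frac{1}{16} = 9 + \frac{1}{16} = \frac{145}{16} \approx 9.0625$)
$-211 - O = -211 - \frac{145}{16} = - \frac{3521}{16}$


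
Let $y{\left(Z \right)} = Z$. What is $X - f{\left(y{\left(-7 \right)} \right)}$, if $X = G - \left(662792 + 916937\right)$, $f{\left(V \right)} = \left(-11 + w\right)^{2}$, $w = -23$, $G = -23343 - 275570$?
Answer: $-1879798$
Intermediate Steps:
$G = -298913$
$f{\left(V \right)} = 1156$ ($f{\left(V \right)} = \left(-11 - 23\right)^{2} = \left(-34\right)^{2} = 1156$)
$X = -1878642$ ($X = -298913 - \left(662792 + 916937\right) = -298913 - 1579729 = -1878642$)
$X - f{\left(y{\left(-7 \right)} \right)} = -1878642 - 1156 = -1879798$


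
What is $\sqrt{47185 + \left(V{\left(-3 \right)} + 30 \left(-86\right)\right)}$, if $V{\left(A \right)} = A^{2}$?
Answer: $\sqrt{44614} \approx 211.22$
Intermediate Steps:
$\sqrt{47185 + \left(V{\left(-3 \right)} + 30 \left(-86\right)\right)} = \sqrt{47185 + \left(\left(-3\right)^{2} + 30 \left(-86\right)\right)} = \sqrt{47185 + \left(9 - 2580\right)} = \sqrt{47185 - 2571} = \sqrt{44614}$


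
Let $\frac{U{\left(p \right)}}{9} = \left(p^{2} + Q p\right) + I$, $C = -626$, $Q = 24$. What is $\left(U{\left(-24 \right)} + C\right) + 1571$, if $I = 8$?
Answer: $1017$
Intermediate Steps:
$U{\left(p \right)} = 72 + 9 p^{2} + 216 p$ ($U{\left(p \right)} = 9 \left(\left(p^{2} + 24 p\right) + 8\right) = 9 \left(8 + p^{2} + 24 p\right) = 72 + 9 p^{2} + 216 p$)
$\left(U{\left(-24 \right)} + C\right) + 1571 = \left(\left(72 + 9 \left(-24\right)^{2} + 216 \left(-24\right)\right) - 626\right) + 1571 = \left(\left(72 + 9 \cdot 576 - 5184\right) - 626\right) + 1571 = \left(\left(72 + 5184 - 5184\right) - 626\right) + 1571 = \left(72 - 626\right) + 1571 = -554 + 1571 = 1017$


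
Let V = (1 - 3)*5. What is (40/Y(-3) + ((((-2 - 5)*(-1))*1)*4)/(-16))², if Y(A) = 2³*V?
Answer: 81/16 ≈ 5.0625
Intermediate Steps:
V = -10 (V = -2*5 = -10)
Y(A) = -80 (Y(A) = 2³*(-10) = 8*(-10) = -80)
(40/Y(-3) + ((((-2 - 5)*(-1))*1)*4)/(-16))² = (40/(-80) + ((((-2 - 5)*(-1))*1)*4)/(-16))² = (40*(-1/80) + ((-7*(-1)*1)*4)*(-1/16))² = (-½ + ((7*1)*4)*(-1/16))² = (-½ + (7*4)*(-1/16))² = (-½ + 28*(-1/16))² = (-½ - 7/4)² = (-9/4)² = 81/16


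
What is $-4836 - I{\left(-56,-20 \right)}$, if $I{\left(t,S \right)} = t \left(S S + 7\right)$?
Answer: $17956$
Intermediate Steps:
$I{\left(t,S \right)} = t \left(7 + S^{2}\right)$ ($I{\left(t,S \right)} = t \left(S^{2} + 7\right) = t \left(7 + S^{2}\right)$)
$-4836 - I{\left(-56,-20 \right)} = -4836 - - 56 \left(7 + \left(-20\right)^{2}\right) = -4836 - - 56 \left(7 + 400\right) = -4836 - \left(-56\right) 407 = -4836 - -22792 = -4836 + 22792 = 17956$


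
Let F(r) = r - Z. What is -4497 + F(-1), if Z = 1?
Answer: -4499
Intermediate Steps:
F(r) = -1 + r (F(r) = r - 1*1 = r - 1 = -1 + r)
-4497 + F(-1) = -4497 + (-1 - 1) = -4497 - 2 = -4499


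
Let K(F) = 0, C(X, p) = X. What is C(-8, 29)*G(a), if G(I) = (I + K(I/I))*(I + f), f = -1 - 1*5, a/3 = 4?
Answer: -576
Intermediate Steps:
a = 12 (a = 3*4 = 12)
f = -6 (f = -1 - 5 = -6)
G(I) = I*(-6 + I) (G(I) = (I + 0)*(I - 6) = I*(-6 + I))
C(-8, 29)*G(a) = -96*(-6 + 12) = -96*6 = -8*72 = -576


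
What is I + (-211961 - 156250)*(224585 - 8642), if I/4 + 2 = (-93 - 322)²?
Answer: -79511899081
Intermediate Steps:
I = 688892 (I = -8 + 4*(-93 - 322)² = -8 + 4*(-415)² = -8 + 4*172225 = -8 + 688900 = 688892)
I + (-211961 - 156250)*(224585 - 8642) = 688892 + (-211961 - 156250)*(224585 - 8642) = 688892 - 368211*215943 = 688892 - 79512587973 = -79511899081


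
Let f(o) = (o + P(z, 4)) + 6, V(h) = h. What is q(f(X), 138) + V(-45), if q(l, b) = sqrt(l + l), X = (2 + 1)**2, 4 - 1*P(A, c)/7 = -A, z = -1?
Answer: -45 + 6*sqrt(2) ≈ -36.515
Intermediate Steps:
P(A, c) = 28 + 7*A (P(A, c) = 28 - (-7)*A = 28 + 7*A)
X = 9 (X = 3**2 = 9)
f(o) = 27 + o (f(o) = (o + (28 + 7*(-1))) + 6 = (o + (28 - 7)) + 6 = (o + 21) + 6 = (21 + o) + 6 = 27 + o)
q(l, b) = sqrt(2)*sqrt(l) (q(l, b) = sqrt(2*l) = sqrt(2)*sqrt(l))
q(f(X), 138) + V(-45) = sqrt(2)*sqrt(27 + 9) - 45 = sqrt(2)*sqrt(36) - 45 = sqrt(2)*6 - 45 = 6*sqrt(2) - 45 = -45 + 6*sqrt(2)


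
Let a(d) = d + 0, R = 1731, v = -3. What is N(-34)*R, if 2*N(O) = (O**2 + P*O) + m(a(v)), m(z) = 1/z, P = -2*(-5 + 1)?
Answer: 1529627/2 ≈ 7.6481e+5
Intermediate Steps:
a(d) = d
P = 8 (P = -2*(-4) = 8)
N(O) = -1/6 + O**2/2 + 4*O (N(O) = ((O**2 + 8*O) + 1/(-3))/2 = ((O**2 + 8*O) - 1/3)/2 = (-1/3 + O**2 + 8*O)/2 = -1/6 + O**2/2 + 4*O)
N(-34)*R = (-1/6 + (1/2)*(-34)**2 + 4*(-34))*1731 = (-1/6 + (1/2)*1156 - 136)*1731 = (-1/6 + 578 - 136)*1731 = (2651/6)*1731 = 1529627/2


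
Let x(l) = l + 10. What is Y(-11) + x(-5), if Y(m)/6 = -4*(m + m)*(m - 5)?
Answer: -8443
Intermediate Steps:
x(l) = 10 + l
Y(m) = -48*m*(-5 + m) (Y(m) = 6*(-4*(m + m)*(m - 5)) = 6*(-4*2*m*(-5 + m)) = 6*(-8*m*(-5 + m)) = -48*m*(-5 + m))
Y(-11) + x(-5) = 48*(-11)*(5 - 1*(-11)) + (10 - 5) = 48*(-11)*(5 + 11) + 5 = 48*(-11)*16 + 5 = -8448 + 5 = -8443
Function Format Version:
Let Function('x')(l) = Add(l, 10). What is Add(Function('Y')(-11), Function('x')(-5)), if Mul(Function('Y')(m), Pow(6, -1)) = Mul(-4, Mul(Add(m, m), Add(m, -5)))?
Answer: -8443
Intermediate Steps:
Function('x')(l) = Add(10, l)
Function('Y')(m) = Mul(-48, m, Add(-5, m)) (Function('Y')(m) = Mul(6, Mul(-4, Mul(Add(m, m), Add(m, -5)))) = Mul(6, Mul(-4, Mul(Mul(2, m), Add(-5, m)))) = Mul(6, Mul(-4, Mul(2, m, Add(-5, m)))) = Mul(6, Mul(-8, m, Add(-5, m))) = Mul(-48, m, Add(-5, m)))
Add(Function('Y')(-11), Function('x')(-5)) = Add(Mul(48, -11, Add(5, Mul(-1, -11))), Add(10, -5)) = Add(Mul(48, -11, Add(5, 11)), 5) = Add(Mul(48, -11, 16), 5) = Add(-8448, 5) = -8443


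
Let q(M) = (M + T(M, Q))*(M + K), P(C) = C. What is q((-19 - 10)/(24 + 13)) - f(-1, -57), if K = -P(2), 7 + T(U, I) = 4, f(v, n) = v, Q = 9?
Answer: 15789/1369 ≈ 11.533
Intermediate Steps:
T(U, I) = -3 (T(U, I) = -7 + 4 = -3)
K = -2 (K = -1*2 = -2)
q(M) = (-3 + M)*(-2 + M) (q(M) = (M - 3)*(M - 2) = (-3 + M)*(-2 + M))
q((-19 - 10)/(24 + 13)) - f(-1, -57) = (6 + ((-19 - 10)/(24 + 13))**2 - 5*(-19 - 10)/(24 + 13)) - 1*(-1) = (6 + (-29/37)**2 - (-145)/37) + 1 = (6 + (-29*1/37)**2 - (-145)/37) + 1 = (6 + (-29/37)**2 - 5*(-29/37)) + 1 = (6 + 841/1369 + 145/37) + 1 = 14420/1369 + 1 = 15789/1369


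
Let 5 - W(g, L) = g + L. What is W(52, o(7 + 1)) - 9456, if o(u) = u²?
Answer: -9567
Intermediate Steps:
W(g, L) = 5 - L - g (W(g, L) = 5 - (g + L) = 5 - (L + g) = 5 + (-L - g) = 5 - L - g)
W(52, o(7 + 1)) - 9456 = (5 - (7 + 1)² - 1*52) - 9456 = (5 - 1*8² - 52) - 9456 = (5 - 1*64 - 52) - 9456 = (5 - 64 - 52) - 9456 = -111 - 9456 = -9567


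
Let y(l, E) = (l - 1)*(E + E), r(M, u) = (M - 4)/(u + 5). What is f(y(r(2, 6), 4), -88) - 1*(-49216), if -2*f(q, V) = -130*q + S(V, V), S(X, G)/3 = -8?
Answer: 534748/11 ≈ 48613.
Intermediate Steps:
S(X, G) = -24 (S(X, G) = 3*(-8) = -24)
r(M, u) = (-4 + M)/(5 + u)
y(l, E) = 2*E*(-1 + l) (y(l, E) = (-1 + l)*(2*E) = 2*E*(-1 + l))
f(q, V) = 12 + 65*q (f(q, V) = -(-130*q - 24)/2 = -(-24 - 130*q)/2 = 12 + 65*q)
f(y(r(2, 6), 4), -88) - 1*(-49216) = (12 + 65*(2*4*(-1 + (-4 + 2)/(5 + 6)))) - 1*(-49216) = (12 + 65*(2*4*(-1 - 2/11))) + 49216 = (12 + 65*(2*4*(-13/11))) + 49216 = (12 + 65*(-104/11)) + 49216 = (12 - 6760/11) + 49216 = -6628/11 + 49216 = 534748/11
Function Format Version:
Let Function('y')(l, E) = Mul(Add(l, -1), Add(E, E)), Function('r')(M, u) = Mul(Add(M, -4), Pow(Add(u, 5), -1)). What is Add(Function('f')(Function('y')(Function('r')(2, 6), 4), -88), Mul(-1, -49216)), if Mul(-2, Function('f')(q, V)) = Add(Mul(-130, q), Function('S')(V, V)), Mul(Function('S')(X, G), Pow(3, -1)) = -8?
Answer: Rational(534748, 11) ≈ 48613.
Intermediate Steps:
Function('S')(X, G) = -24 (Function('S')(X, G) = Mul(3, -8) = -24)
Function('r')(M, u) = Mul(Pow(Add(5, u), -1), Add(-4, M)) (Function('r')(M, u) = Mul(Add(-4, M), Pow(Add(5, u), -1)) = Mul(Pow(Add(5, u), -1), Add(-4, M)))
Function('y')(l, E) = Mul(2, E, Add(-1, l)) (Function('y')(l, E) = Mul(Add(-1, l), Mul(2, E)) = Mul(2, E, Add(-1, l)))
Function('f')(q, V) = Add(12, Mul(65, q)) (Function('f')(q, V) = Mul(Rational(-1, 2), Add(Mul(-130, q), -24)) = Mul(Rational(-1, 2), Add(-24, Mul(-130, q))) = Add(12, Mul(65, q)))
Add(Function('f')(Function('y')(Function('r')(2, 6), 4), -88), Mul(-1, -49216)) = Add(Add(12, Mul(65, Mul(2, 4, Add(-1, Mul(Pow(Add(5, 6), -1), Add(-4, 2)))))), Mul(-1, -49216)) = Add(Add(12, Mul(65, Mul(2, 4, Add(-1, Mul(Pow(11, -1), -2))))), 49216) = Add(Add(12, Mul(65, Mul(2, 4, Add(-1, Mul(Rational(1, 11), -2))))), 49216) = Add(Add(12, Mul(65, Mul(2, 4, Add(-1, Rational(-2, 11))))), 49216) = Add(Add(12, Mul(65, Mul(2, 4, Rational(-13, 11)))), 49216) = Add(Add(12, Mul(65, Rational(-104, 11))), 49216) = Add(Add(12, Rational(-6760, 11)), 49216) = Add(Rational(-6628, 11), 49216) = Rational(534748, 11)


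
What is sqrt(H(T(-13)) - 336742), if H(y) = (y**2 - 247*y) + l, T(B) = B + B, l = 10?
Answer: 3*I*sqrt(36626) ≈ 574.14*I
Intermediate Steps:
T(B) = 2*B
H(y) = 10 + y**2 - 247*y (H(y) = (y**2 - 247*y) + 10 = 10 + y**2 - 247*y)
sqrt(H(T(-13)) - 336742) = sqrt((10 + (2*(-13))**2 - 494*(-13)) - 336742) = sqrt((10 + (-26)**2 - 247*(-26)) - 336742) = sqrt((10 + 676 + 6422) - 336742) = sqrt(7108 - 336742) = sqrt(-329634) = 3*I*sqrt(36626)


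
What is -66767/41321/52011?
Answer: -66767/2149146531 ≈ -3.1067e-5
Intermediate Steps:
-66767/41321/52011 = -66767*1/41321*(1/52011) = -66767/41321*1/52011 = -66767/2149146531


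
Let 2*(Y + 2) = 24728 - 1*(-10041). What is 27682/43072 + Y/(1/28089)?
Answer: 10515103681121/21536 ≈ 4.8826e+8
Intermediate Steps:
Y = 34765/2 (Y = -2 + (24728 - 1*(-10041))/2 = -2 + (24728 + 10041)/2 = -2 + (½)*34769 = -2 + 34769/2 = 34765/2 ≈ 17383.)
27682/43072 + Y/(1/28089) = 27682/43072 + 34765/(2*(1/28089)) = 27682*(1/43072) + 34765/(2*(1/28089)) = 13841/21536 + (34765/2)*28089 = 13841/21536 + 976514085/2 = 10515103681121/21536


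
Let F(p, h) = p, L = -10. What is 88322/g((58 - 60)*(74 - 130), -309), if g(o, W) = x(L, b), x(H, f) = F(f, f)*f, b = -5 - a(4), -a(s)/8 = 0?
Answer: 88322/25 ≈ 3532.9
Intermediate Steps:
a(s) = 0 (a(s) = -8*0 = 0)
b = -5 (b = -5 - 1*0 = -5 + 0 = -5)
x(H, f) = f² (x(H, f) = f*f = f²)
g(o, W) = 25 (g(o, W) = (-5)² = 25)
88322/g((58 - 60)*(74 - 130), -309) = 88322/25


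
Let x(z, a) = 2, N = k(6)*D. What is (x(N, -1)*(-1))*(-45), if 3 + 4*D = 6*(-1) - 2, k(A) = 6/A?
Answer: 90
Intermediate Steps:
D = -11/4 (D = -¾ + (6*(-1) - 2)/4 = -¾ + (-6 - 2)/4 = -¾ + (¼)*(-8) = -¾ - 2 = -11/4 ≈ -2.7500)
N = -11/4 (N = (6/6)*(-11/4) = (6*(⅙))*(-11/4) = 1*(-11/4) = -11/4 ≈ -2.7500)
(x(N, -1)*(-1))*(-45) = (2*(-1))*(-45) = -2*(-45) = 90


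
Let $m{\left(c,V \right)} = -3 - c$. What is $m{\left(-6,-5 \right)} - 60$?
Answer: $-57$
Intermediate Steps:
$m{\left(-6,-5 \right)} - 60 = \left(-3 - -6\right) - 60 = \left(-3 + 6\right) - 60 = 3 - 60 = -57$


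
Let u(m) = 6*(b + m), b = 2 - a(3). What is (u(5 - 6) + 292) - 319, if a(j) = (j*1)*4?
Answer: -93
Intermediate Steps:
a(j) = 4*j (a(j) = j*4 = 4*j)
b = -10 (b = 2 - 4*3 = 2 - 1*12 = 2 - 12 = -10)
u(m) = -60 + 6*m (u(m) = 6*(-10 + m) = -60 + 6*m)
(u(5 - 6) + 292) - 319 = ((-60 + 6*(5 - 6)) + 292) - 319 = ((-60 + 6*(-1)) + 292) - 319 = ((-60 - 6) + 292) - 319 = (-66 + 292) - 319 = 226 - 319 = -93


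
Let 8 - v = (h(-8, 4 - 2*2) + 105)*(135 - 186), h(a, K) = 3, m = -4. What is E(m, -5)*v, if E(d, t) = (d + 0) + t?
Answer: -49644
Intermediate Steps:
E(d, t) = d + t
v = 5516 (v = 8 - (3 + 105)*(135 - 186) = 8 - 108*(-51) = 8 - 1*(-5508) = 8 + 5508 = 5516)
E(m, -5)*v = (-4 - 5)*5516 = -9*5516 = -49644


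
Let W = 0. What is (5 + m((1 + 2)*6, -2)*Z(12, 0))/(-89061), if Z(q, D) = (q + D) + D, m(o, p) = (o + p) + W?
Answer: -197/89061 ≈ -0.0022120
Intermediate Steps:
m(o, p) = o + p (m(o, p) = (o + p) + 0 = o + p)
Z(q, D) = q + 2*D (Z(q, D) = (D + q) + D = q + 2*D)
(5 + m((1 + 2)*6, -2)*Z(12, 0))/(-89061) = (5 + ((1 + 2)*6 - 2)*(12 + 2*0))/(-89061) = (5 + (3*6 - 2)*(12 + 0))*(-1/89061) = (5 + (18 - 2)*12)*(-1/89061) = (5 + 16*12)*(-1/89061) = (5 + 192)*(-1/89061) = 197*(-1/89061) = -197/89061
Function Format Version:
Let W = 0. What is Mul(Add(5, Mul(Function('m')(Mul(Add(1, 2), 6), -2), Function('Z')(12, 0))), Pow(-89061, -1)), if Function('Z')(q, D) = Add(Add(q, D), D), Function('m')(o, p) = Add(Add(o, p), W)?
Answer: Rational(-197, 89061) ≈ -0.0022120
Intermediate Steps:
Function('m')(o, p) = Add(o, p) (Function('m')(o, p) = Add(Add(o, p), 0) = Add(o, p))
Function('Z')(q, D) = Add(q, Mul(2, D)) (Function('Z')(q, D) = Add(Add(D, q), D) = Add(q, Mul(2, D)))
Mul(Add(5, Mul(Function('m')(Mul(Add(1, 2), 6), -2), Function('Z')(12, 0))), Pow(-89061, -1)) = Mul(Add(5, Mul(Add(Mul(Add(1, 2), 6), -2), Add(12, Mul(2, 0)))), Pow(-89061, -1)) = Mul(Add(5, Mul(Add(Mul(3, 6), -2), Add(12, 0))), Rational(-1, 89061)) = Mul(Add(5, Mul(Add(18, -2), 12)), Rational(-1, 89061)) = Mul(Add(5, Mul(16, 12)), Rational(-1, 89061)) = Mul(Add(5, 192), Rational(-1, 89061)) = Mul(197, Rational(-1, 89061)) = Rational(-197, 89061)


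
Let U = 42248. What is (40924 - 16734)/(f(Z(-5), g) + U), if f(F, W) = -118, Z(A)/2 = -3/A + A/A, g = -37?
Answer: 2419/4213 ≈ 0.57417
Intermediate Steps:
Z(A) = 2 - 6/A (Z(A) = 2*(-3/A + A/A) = 2*(-3/A + 1) = 2*(1 - 3/A) = 2 - 6/A)
(40924 - 16734)/(f(Z(-5), g) + U) = (40924 - 16734)/(-118 + 42248) = 24190/42130 = 24190*(1/42130) = 2419/4213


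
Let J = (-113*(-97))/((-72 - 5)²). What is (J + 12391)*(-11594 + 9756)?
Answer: -135051093600/5929 ≈ -2.2778e+7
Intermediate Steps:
J = 10961/5929 (J = 10961/((-77)²) = 10961/5929 ≈ 1.8487)
(J + 12391)*(-11594 + 9756) = (10961/5929 + 12391)*(-11594 + 9756) = (73477200/5929)*(-1838) = -135051093600/5929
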